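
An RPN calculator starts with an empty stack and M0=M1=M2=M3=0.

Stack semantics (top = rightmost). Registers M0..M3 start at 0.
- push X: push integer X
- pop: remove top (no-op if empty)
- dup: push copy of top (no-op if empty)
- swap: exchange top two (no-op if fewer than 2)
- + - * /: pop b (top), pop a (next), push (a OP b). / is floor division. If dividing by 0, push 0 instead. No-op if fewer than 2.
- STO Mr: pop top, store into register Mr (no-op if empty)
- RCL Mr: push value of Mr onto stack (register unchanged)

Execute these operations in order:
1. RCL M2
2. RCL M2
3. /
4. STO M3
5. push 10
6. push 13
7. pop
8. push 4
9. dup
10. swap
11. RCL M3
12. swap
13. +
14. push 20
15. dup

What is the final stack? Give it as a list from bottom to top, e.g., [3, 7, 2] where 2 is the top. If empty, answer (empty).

After op 1 (RCL M2): stack=[0] mem=[0,0,0,0]
After op 2 (RCL M2): stack=[0,0] mem=[0,0,0,0]
After op 3 (/): stack=[0] mem=[0,0,0,0]
After op 4 (STO M3): stack=[empty] mem=[0,0,0,0]
After op 5 (push 10): stack=[10] mem=[0,0,0,0]
After op 6 (push 13): stack=[10,13] mem=[0,0,0,0]
After op 7 (pop): stack=[10] mem=[0,0,0,0]
After op 8 (push 4): stack=[10,4] mem=[0,0,0,0]
After op 9 (dup): stack=[10,4,4] mem=[0,0,0,0]
After op 10 (swap): stack=[10,4,4] mem=[0,0,0,0]
After op 11 (RCL M3): stack=[10,4,4,0] mem=[0,0,0,0]
After op 12 (swap): stack=[10,4,0,4] mem=[0,0,0,0]
After op 13 (+): stack=[10,4,4] mem=[0,0,0,0]
After op 14 (push 20): stack=[10,4,4,20] mem=[0,0,0,0]
After op 15 (dup): stack=[10,4,4,20,20] mem=[0,0,0,0]

Answer: [10, 4, 4, 20, 20]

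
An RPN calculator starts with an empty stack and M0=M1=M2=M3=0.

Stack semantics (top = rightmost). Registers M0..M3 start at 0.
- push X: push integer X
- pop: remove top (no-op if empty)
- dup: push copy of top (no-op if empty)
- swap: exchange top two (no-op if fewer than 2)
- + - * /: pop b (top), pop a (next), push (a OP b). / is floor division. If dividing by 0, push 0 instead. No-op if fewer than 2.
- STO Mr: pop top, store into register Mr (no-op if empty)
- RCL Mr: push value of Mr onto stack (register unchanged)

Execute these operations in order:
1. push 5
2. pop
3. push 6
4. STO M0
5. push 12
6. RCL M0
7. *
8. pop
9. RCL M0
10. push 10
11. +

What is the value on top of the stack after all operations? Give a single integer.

After op 1 (push 5): stack=[5] mem=[0,0,0,0]
After op 2 (pop): stack=[empty] mem=[0,0,0,0]
After op 3 (push 6): stack=[6] mem=[0,0,0,0]
After op 4 (STO M0): stack=[empty] mem=[6,0,0,0]
After op 5 (push 12): stack=[12] mem=[6,0,0,0]
After op 6 (RCL M0): stack=[12,6] mem=[6,0,0,0]
After op 7 (*): stack=[72] mem=[6,0,0,0]
After op 8 (pop): stack=[empty] mem=[6,0,0,0]
After op 9 (RCL M0): stack=[6] mem=[6,0,0,0]
After op 10 (push 10): stack=[6,10] mem=[6,0,0,0]
After op 11 (+): stack=[16] mem=[6,0,0,0]

Answer: 16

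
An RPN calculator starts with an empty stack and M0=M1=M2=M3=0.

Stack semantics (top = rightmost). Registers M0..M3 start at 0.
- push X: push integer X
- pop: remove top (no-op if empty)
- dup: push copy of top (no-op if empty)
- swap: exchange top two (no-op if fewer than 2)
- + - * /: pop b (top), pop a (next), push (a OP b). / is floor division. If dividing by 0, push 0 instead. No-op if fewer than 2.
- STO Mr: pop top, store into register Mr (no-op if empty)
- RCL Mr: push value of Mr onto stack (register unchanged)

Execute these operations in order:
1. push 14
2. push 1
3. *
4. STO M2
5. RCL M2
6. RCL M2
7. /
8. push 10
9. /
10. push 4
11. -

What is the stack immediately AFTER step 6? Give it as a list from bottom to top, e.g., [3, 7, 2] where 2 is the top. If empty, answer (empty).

After op 1 (push 14): stack=[14] mem=[0,0,0,0]
After op 2 (push 1): stack=[14,1] mem=[0,0,0,0]
After op 3 (*): stack=[14] mem=[0,0,0,0]
After op 4 (STO M2): stack=[empty] mem=[0,0,14,0]
After op 5 (RCL M2): stack=[14] mem=[0,0,14,0]
After op 6 (RCL M2): stack=[14,14] mem=[0,0,14,0]

[14, 14]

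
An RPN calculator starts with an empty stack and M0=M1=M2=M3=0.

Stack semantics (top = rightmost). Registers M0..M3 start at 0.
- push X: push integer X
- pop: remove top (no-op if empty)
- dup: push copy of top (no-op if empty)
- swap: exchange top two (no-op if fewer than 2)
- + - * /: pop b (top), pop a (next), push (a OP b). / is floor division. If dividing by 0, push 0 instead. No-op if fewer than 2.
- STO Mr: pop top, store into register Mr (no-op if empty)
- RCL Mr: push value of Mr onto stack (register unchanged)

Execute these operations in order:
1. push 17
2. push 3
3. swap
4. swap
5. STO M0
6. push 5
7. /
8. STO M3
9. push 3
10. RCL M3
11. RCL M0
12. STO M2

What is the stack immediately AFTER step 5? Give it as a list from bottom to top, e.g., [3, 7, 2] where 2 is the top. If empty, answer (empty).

After op 1 (push 17): stack=[17] mem=[0,0,0,0]
After op 2 (push 3): stack=[17,3] mem=[0,0,0,0]
After op 3 (swap): stack=[3,17] mem=[0,0,0,0]
After op 4 (swap): stack=[17,3] mem=[0,0,0,0]
After op 5 (STO M0): stack=[17] mem=[3,0,0,0]

[17]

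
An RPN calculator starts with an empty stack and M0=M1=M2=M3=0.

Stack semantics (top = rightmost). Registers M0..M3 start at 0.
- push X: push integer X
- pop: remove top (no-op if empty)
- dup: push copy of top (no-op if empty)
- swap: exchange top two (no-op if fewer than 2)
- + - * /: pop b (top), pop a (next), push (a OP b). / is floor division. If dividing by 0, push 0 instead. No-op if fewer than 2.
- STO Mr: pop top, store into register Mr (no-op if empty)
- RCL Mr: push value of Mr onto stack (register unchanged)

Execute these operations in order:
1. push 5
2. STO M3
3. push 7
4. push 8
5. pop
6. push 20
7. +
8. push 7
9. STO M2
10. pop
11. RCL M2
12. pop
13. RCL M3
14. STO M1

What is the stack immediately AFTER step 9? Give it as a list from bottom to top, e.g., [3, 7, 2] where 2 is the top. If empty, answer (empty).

After op 1 (push 5): stack=[5] mem=[0,0,0,0]
After op 2 (STO M3): stack=[empty] mem=[0,0,0,5]
After op 3 (push 7): stack=[7] mem=[0,0,0,5]
After op 4 (push 8): stack=[7,8] mem=[0,0,0,5]
After op 5 (pop): stack=[7] mem=[0,0,0,5]
After op 6 (push 20): stack=[7,20] mem=[0,0,0,5]
After op 7 (+): stack=[27] mem=[0,0,0,5]
After op 8 (push 7): stack=[27,7] mem=[0,0,0,5]
After op 9 (STO M2): stack=[27] mem=[0,0,7,5]

[27]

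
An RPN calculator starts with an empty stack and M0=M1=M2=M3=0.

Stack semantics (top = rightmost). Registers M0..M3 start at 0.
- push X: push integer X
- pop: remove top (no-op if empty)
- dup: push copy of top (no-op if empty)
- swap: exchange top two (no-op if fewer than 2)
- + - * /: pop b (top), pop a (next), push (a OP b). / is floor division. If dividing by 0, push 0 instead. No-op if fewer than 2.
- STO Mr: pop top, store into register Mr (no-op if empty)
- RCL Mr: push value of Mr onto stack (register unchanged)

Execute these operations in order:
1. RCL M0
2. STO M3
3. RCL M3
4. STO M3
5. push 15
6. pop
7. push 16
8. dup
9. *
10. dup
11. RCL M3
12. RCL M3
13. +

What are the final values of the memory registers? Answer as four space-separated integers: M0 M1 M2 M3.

Answer: 0 0 0 0

Derivation:
After op 1 (RCL M0): stack=[0] mem=[0,0,0,0]
After op 2 (STO M3): stack=[empty] mem=[0,0,0,0]
After op 3 (RCL M3): stack=[0] mem=[0,0,0,0]
After op 4 (STO M3): stack=[empty] mem=[0,0,0,0]
After op 5 (push 15): stack=[15] mem=[0,0,0,0]
After op 6 (pop): stack=[empty] mem=[0,0,0,0]
After op 7 (push 16): stack=[16] mem=[0,0,0,0]
After op 8 (dup): stack=[16,16] mem=[0,0,0,0]
After op 9 (*): stack=[256] mem=[0,0,0,0]
After op 10 (dup): stack=[256,256] mem=[0,0,0,0]
After op 11 (RCL M3): stack=[256,256,0] mem=[0,0,0,0]
After op 12 (RCL M3): stack=[256,256,0,0] mem=[0,0,0,0]
After op 13 (+): stack=[256,256,0] mem=[0,0,0,0]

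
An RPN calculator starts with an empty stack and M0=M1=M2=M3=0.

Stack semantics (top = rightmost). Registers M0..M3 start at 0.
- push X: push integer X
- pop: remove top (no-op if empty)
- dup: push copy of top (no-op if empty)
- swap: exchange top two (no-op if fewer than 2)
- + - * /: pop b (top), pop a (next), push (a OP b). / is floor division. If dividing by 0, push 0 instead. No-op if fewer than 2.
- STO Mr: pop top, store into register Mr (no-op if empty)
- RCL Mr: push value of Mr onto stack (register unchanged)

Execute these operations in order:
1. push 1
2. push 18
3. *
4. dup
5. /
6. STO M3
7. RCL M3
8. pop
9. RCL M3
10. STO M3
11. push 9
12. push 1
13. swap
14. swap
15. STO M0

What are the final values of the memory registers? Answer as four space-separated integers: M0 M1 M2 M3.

After op 1 (push 1): stack=[1] mem=[0,0,0,0]
After op 2 (push 18): stack=[1,18] mem=[0,0,0,0]
After op 3 (*): stack=[18] mem=[0,0,0,0]
After op 4 (dup): stack=[18,18] mem=[0,0,0,0]
After op 5 (/): stack=[1] mem=[0,0,0,0]
After op 6 (STO M3): stack=[empty] mem=[0,0,0,1]
After op 7 (RCL M3): stack=[1] mem=[0,0,0,1]
After op 8 (pop): stack=[empty] mem=[0,0,0,1]
After op 9 (RCL M3): stack=[1] mem=[0,0,0,1]
After op 10 (STO M3): stack=[empty] mem=[0,0,0,1]
After op 11 (push 9): stack=[9] mem=[0,0,0,1]
After op 12 (push 1): stack=[9,1] mem=[0,0,0,1]
After op 13 (swap): stack=[1,9] mem=[0,0,0,1]
After op 14 (swap): stack=[9,1] mem=[0,0,0,1]
After op 15 (STO M0): stack=[9] mem=[1,0,0,1]

Answer: 1 0 0 1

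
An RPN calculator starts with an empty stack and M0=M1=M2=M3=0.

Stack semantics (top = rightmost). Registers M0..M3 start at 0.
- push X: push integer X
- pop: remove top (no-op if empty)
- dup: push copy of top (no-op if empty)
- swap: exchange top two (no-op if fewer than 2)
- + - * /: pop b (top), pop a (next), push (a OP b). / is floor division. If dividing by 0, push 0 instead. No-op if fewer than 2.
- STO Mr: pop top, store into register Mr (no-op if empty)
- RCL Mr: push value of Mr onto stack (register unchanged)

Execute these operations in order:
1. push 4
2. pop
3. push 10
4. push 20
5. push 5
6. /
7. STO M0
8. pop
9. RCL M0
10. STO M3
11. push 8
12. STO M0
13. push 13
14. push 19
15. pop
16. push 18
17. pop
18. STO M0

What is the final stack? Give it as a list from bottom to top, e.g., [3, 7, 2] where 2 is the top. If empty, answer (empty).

After op 1 (push 4): stack=[4] mem=[0,0,0,0]
After op 2 (pop): stack=[empty] mem=[0,0,0,0]
After op 3 (push 10): stack=[10] mem=[0,0,0,0]
After op 4 (push 20): stack=[10,20] mem=[0,0,0,0]
After op 5 (push 5): stack=[10,20,5] mem=[0,0,0,0]
After op 6 (/): stack=[10,4] mem=[0,0,0,0]
After op 7 (STO M0): stack=[10] mem=[4,0,0,0]
After op 8 (pop): stack=[empty] mem=[4,0,0,0]
After op 9 (RCL M0): stack=[4] mem=[4,0,0,0]
After op 10 (STO M3): stack=[empty] mem=[4,0,0,4]
After op 11 (push 8): stack=[8] mem=[4,0,0,4]
After op 12 (STO M0): stack=[empty] mem=[8,0,0,4]
After op 13 (push 13): stack=[13] mem=[8,0,0,4]
After op 14 (push 19): stack=[13,19] mem=[8,0,0,4]
After op 15 (pop): stack=[13] mem=[8,0,0,4]
After op 16 (push 18): stack=[13,18] mem=[8,0,0,4]
After op 17 (pop): stack=[13] mem=[8,0,0,4]
After op 18 (STO M0): stack=[empty] mem=[13,0,0,4]

Answer: (empty)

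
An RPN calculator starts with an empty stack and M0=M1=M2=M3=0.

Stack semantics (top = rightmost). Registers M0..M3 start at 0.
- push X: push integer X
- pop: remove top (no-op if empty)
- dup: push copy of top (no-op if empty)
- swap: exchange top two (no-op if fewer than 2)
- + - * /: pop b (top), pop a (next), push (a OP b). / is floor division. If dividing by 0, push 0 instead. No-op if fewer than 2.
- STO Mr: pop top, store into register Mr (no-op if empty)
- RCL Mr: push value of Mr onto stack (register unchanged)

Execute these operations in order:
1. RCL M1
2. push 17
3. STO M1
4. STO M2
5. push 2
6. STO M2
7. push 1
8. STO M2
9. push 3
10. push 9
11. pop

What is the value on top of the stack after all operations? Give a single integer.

After op 1 (RCL M1): stack=[0] mem=[0,0,0,0]
After op 2 (push 17): stack=[0,17] mem=[0,0,0,0]
After op 3 (STO M1): stack=[0] mem=[0,17,0,0]
After op 4 (STO M2): stack=[empty] mem=[0,17,0,0]
After op 5 (push 2): stack=[2] mem=[0,17,0,0]
After op 6 (STO M2): stack=[empty] mem=[0,17,2,0]
After op 7 (push 1): stack=[1] mem=[0,17,2,0]
After op 8 (STO M2): stack=[empty] mem=[0,17,1,0]
After op 9 (push 3): stack=[3] mem=[0,17,1,0]
After op 10 (push 9): stack=[3,9] mem=[0,17,1,0]
After op 11 (pop): stack=[3] mem=[0,17,1,0]

Answer: 3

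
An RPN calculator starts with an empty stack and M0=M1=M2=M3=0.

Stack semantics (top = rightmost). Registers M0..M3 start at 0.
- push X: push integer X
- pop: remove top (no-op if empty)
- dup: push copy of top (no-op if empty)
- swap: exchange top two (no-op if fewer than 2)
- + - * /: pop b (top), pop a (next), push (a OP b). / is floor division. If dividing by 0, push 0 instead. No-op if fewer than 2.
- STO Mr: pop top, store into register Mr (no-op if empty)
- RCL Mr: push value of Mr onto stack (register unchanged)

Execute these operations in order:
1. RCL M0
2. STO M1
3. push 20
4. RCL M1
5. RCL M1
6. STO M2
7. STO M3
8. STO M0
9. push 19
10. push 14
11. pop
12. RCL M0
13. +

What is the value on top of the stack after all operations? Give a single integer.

Answer: 39

Derivation:
After op 1 (RCL M0): stack=[0] mem=[0,0,0,0]
After op 2 (STO M1): stack=[empty] mem=[0,0,0,0]
After op 3 (push 20): stack=[20] mem=[0,0,0,0]
After op 4 (RCL M1): stack=[20,0] mem=[0,0,0,0]
After op 5 (RCL M1): stack=[20,0,0] mem=[0,0,0,0]
After op 6 (STO M2): stack=[20,0] mem=[0,0,0,0]
After op 7 (STO M3): stack=[20] mem=[0,0,0,0]
After op 8 (STO M0): stack=[empty] mem=[20,0,0,0]
After op 9 (push 19): stack=[19] mem=[20,0,0,0]
After op 10 (push 14): stack=[19,14] mem=[20,0,0,0]
After op 11 (pop): stack=[19] mem=[20,0,0,0]
After op 12 (RCL M0): stack=[19,20] mem=[20,0,0,0]
After op 13 (+): stack=[39] mem=[20,0,0,0]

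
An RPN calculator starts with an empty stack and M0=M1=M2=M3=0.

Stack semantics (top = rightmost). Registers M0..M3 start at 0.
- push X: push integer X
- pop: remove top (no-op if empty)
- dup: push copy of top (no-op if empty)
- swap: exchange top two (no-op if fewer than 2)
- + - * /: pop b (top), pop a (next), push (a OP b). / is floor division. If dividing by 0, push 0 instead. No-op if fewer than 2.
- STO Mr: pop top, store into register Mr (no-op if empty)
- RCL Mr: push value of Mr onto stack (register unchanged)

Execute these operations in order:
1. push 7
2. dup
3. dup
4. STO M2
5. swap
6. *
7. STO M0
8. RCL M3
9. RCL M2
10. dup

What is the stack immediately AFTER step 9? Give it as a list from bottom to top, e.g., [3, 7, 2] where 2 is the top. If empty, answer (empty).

After op 1 (push 7): stack=[7] mem=[0,0,0,0]
After op 2 (dup): stack=[7,7] mem=[0,0,0,0]
After op 3 (dup): stack=[7,7,7] mem=[0,0,0,0]
After op 4 (STO M2): stack=[7,7] mem=[0,0,7,0]
After op 5 (swap): stack=[7,7] mem=[0,0,7,0]
After op 6 (*): stack=[49] mem=[0,0,7,0]
After op 7 (STO M0): stack=[empty] mem=[49,0,7,0]
After op 8 (RCL M3): stack=[0] mem=[49,0,7,0]
After op 9 (RCL M2): stack=[0,7] mem=[49,0,7,0]

[0, 7]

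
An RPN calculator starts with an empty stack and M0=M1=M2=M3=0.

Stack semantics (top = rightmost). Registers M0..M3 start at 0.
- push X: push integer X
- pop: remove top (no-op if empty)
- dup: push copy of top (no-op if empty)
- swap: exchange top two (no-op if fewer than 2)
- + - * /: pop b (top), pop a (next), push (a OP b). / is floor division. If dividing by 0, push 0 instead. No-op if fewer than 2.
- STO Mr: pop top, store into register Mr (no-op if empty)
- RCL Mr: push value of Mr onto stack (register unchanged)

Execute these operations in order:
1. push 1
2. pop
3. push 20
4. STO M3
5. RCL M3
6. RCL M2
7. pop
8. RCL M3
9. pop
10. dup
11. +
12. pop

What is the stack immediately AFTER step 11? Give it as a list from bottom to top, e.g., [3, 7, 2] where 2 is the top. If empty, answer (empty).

After op 1 (push 1): stack=[1] mem=[0,0,0,0]
After op 2 (pop): stack=[empty] mem=[0,0,0,0]
After op 3 (push 20): stack=[20] mem=[0,0,0,0]
After op 4 (STO M3): stack=[empty] mem=[0,0,0,20]
After op 5 (RCL M3): stack=[20] mem=[0,0,0,20]
After op 6 (RCL M2): stack=[20,0] mem=[0,0,0,20]
After op 7 (pop): stack=[20] mem=[0,0,0,20]
After op 8 (RCL M3): stack=[20,20] mem=[0,0,0,20]
After op 9 (pop): stack=[20] mem=[0,0,0,20]
After op 10 (dup): stack=[20,20] mem=[0,0,0,20]
After op 11 (+): stack=[40] mem=[0,0,0,20]

[40]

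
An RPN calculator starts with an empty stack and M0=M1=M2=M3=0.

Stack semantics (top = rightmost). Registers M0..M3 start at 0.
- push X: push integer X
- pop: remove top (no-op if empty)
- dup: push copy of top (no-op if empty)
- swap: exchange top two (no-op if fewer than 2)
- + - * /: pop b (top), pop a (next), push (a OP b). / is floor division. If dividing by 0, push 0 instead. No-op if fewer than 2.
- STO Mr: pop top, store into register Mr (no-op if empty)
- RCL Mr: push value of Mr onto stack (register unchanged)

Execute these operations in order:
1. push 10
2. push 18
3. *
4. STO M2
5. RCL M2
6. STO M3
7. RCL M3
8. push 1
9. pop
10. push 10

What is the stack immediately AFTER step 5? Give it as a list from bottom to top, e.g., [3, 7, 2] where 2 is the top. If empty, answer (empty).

After op 1 (push 10): stack=[10] mem=[0,0,0,0]
After op 2 (push 18): stack=[10,18] mem=[0,0,0,0]
After op 3 (*): stack=[180] mem=[0,0,0,0]
After op 4 (STO M2): stack=[empty] mem=[0,0,180,0]
After op 5 (RCL M2): stack=[180] mem=[0,0,180,0]

[180]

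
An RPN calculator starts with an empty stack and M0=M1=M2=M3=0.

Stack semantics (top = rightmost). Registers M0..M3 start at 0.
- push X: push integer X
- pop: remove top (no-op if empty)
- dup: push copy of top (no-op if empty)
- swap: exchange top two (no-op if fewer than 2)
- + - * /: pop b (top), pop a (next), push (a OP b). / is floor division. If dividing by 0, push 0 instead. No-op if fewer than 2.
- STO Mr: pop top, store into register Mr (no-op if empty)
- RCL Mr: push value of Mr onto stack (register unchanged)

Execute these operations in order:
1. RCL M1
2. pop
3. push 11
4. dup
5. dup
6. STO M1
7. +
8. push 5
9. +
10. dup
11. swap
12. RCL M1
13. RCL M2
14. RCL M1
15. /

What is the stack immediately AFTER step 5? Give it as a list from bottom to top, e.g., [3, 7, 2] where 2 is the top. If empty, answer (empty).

After op 1 (RCL M1): stack=[0] mem=[0,0,0,0]
After op 2 (pop): stack=[empty] mem=[0,0,0,0]
After op 3 (push 11): stack=[11] mem=[0,0,0,0]
After op 4 (dup): stack=[11,11] mem=[0,0,0,0]
After op 5 (dup): stack=[11,11,11] mem=[0,0,0,0]

[11, 11, 11]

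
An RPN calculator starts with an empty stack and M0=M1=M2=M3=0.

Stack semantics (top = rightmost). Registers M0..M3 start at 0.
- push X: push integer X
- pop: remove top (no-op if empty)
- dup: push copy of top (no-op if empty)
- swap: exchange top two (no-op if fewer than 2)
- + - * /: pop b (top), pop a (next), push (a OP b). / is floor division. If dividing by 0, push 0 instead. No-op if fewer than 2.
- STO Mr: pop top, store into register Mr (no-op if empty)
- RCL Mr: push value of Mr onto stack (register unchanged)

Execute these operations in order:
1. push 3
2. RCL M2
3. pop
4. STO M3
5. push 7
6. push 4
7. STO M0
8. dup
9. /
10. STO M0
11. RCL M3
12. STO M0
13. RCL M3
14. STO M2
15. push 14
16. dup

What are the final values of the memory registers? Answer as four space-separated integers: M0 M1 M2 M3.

Answer: 3 0 3 3

Derivation:
After op 1 (push 3): stack=[3] mem=[0,0,0,0]
After op 2 (RCL M2): stack=[3,0] mem=[0,0,0,0]
After op 3 (pop): stack=[3] mem=[0,0,0,0]
After op 4 (STO M3): stack=[empty] mem=[0,0,0,3]
After op 5 (push 7): stack=[7] mem=[0,0,0,3]
After op 6 (push 4): stack=[7,4] mem=[0,0,0,3]
After op 7 (STO M0): stack=[7] mem=[4,0,0,3]
After op 8 (dup): stack=[7,7] mem=[4,0,0,3]
After op 9 (/): stack=[1] mem=[4,0,0,3]
After op 10 (STO M0): stack=[empty] mem=[1,0,0,3]
After op 11 (RCL M3): stack=[3] mem=[1,0,0,3]
After op 12 (STO M0): stack=[empty] mem=[3,0,0,3]
After op 13 (RCL M3): stack=[3] mem=[3,0,0,3]
After op 14 (STO M2): stack=[empty] mem=[3,0,3,3]
After op 15 (push 14): stack=[14] mem=[3,0,3,3]
After op 16 (dup): stack=[14,14] mem=[3,0,3,3]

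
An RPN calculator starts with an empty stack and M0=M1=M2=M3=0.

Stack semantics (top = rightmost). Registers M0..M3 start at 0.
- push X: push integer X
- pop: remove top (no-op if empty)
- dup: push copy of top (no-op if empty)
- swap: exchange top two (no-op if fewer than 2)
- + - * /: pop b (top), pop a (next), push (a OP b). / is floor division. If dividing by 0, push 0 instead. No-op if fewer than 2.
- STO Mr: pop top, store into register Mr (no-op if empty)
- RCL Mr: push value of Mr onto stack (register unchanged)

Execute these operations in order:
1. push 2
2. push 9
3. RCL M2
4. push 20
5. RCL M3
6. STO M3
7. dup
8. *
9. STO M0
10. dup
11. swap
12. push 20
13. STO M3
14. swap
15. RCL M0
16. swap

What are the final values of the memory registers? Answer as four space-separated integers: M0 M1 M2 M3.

Answer: 400 0 0 20

Derivation:
After op 1 (push 2): stack=[2] mem=[0,0,0,0]
After op 2 (push 9): stack=[2,9] mem=[0,0,0,0]
After op 3 (RCL M2): stack=[2,9,0] mem=[0,0,0,0]
After op 4 (push 20): stack=[2,9,0,20] mem=[0,0,0,0]
After op 5 (RCL M3): stack=[2,9,0,20,0] mem=[0,0,0,0]
After op 6 (STO M3): stack=[2,9,0,20] mem=[0,0,0,0]
After op 7 (dup): stack=[2,9,0,20,20] mem=[0,0,0,0]
After op 8 (*): stack=[2,9,0,400] mem=[0,0,0,0]
After op 9 (STO M0): stack=[2,9,0] mem=[400,0,0,0]
After op 10 (dup): stack=[2,9,0,0] mem=[400,0,0,0]
After op 11 (swap): stack=[2,9,0,0] mem=[400,0,0,0]
After op 12 (push 20): stack=[2,9,0,0,20] mem=[400,0,0,0]
After op 13 (STO M3): stack=[2,9,0,0] mem=[400,0,0,20]
After op 14 (swap): stack=[2,9,0,0] mem=[400,0,0,20]
After op 15 (RCL M0): stack=[2,9,0,0,400] mem=[400,0,0,20]
After op 16 (swap): stack=[2,9,0,400,0] mem=[400,0,0,20]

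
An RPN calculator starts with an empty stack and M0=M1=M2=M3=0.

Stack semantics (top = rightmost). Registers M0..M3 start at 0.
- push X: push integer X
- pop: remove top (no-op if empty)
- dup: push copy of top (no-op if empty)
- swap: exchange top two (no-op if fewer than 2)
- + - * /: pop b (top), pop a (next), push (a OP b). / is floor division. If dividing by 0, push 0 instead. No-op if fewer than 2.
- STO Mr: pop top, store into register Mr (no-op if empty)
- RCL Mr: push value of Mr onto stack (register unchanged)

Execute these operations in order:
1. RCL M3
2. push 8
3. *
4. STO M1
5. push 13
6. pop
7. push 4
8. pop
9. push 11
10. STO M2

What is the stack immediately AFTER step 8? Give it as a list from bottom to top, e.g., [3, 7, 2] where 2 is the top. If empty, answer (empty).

After op 1 (RCL M3): stack=[0] mem=[0,0,0,0]
After op 2 (push 8): stack=[0,8] mem=[0,0,0,0]
After op 3 (*): stack=[0] mem=[0,0,0,0]
After op 4 (STO M1): stack=[empty] mem=[0,0,0,0]
After op 5 (push 13): stack=[13] mem=[0,0,0,0]
After op 6 (pop): stack=[empty] mem=[0,0,0,0]
After op 7 (push 4): stack=[4] mem=[0,0,0,0]
After op 8 (pop): stack=[empty] mem=[0,0,0,0]

(empty)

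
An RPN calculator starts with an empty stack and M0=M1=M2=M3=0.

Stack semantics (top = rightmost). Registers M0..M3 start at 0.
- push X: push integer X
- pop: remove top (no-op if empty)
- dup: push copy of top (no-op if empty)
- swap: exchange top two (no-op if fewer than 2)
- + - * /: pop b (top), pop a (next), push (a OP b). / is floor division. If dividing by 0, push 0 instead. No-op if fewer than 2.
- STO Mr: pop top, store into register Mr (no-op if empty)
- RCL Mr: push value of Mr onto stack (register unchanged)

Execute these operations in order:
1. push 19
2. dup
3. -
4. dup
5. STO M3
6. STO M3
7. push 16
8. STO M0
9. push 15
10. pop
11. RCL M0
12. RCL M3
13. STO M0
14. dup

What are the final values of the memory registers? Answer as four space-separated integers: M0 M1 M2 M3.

Answer: 0 0 0 0

Derivation:
After op 1 (push 19): stack=[19] mem=[0,0,0,0]
After op 2 (dup): stack=[19,19] mem=[0,0,0,0]
After op 3 (-): stack=[0] mem=[0,0,0,0]
After op 4 (dup): stack=[0,0] mem=[0,0,0,0]
After op 5 (STO M3): stack=[0] mem=[0,0,0,0]
After op 6 (STO M3): stack=[empty] mem=[0,0,0,0]
After op 7 (push 16): stack=[16] mem=[0,0,0,0]
After op 8 (STO M0): stack=[empty] mem=[16,0,0,0]
After op 9 (push 15): stack=[15] mem=[16,0,0,0]
After op 10 (pop): stack=[empty] mem=[16,0,0,0]
After op 11 (RCL M0): stack=[16] mem=[16,0,0,0]
After op 12 (RCL M3): stack=[16,0] mem=[16,0,0,0]
After op 13 (STO M0): stack=[16] mem=[0,0,0,0]
After op 14 (dup): stack=[16,16] mem=[0,0,0,0]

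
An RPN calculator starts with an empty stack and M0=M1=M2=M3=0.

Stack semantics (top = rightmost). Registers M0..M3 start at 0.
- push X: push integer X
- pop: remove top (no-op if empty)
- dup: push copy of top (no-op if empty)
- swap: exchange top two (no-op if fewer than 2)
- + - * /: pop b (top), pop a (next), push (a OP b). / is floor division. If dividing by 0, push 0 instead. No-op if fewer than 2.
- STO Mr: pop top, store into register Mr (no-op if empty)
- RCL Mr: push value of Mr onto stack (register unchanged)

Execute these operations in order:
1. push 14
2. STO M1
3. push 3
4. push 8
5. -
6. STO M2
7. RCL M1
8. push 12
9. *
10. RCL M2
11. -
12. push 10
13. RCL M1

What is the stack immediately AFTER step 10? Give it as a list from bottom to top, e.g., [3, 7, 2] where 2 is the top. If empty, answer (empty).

After op 1 (push 14): stack=[14] mem=[0,0,0,0]
After op 2 (STO M1): stack=[empty] mem=[0,14,0,0]
After op 3 (push 3): stack=[3] mem=[0,14,0,0]
After op 4 (push 8): stack=[3,8] mem=[0,14,0,0]
After op 5 (-): stack=[-5] mem=[0,14,0,0]
After op 6 (STO M2): stack=[empty] mem=[0,14,-5,0]
After op 7 (RCL M1): stack=[14] mem=[0,14,-5,0]
After op 8 (push 12): stack=[14,12] mem=[0,14,-5,0]
After op 9 (*): stack=[168] mem=[0,14,-5,0]
After op 10 (RCL M2): stack=[168,-5] mem=[0,14,-5,0]

[168, -5]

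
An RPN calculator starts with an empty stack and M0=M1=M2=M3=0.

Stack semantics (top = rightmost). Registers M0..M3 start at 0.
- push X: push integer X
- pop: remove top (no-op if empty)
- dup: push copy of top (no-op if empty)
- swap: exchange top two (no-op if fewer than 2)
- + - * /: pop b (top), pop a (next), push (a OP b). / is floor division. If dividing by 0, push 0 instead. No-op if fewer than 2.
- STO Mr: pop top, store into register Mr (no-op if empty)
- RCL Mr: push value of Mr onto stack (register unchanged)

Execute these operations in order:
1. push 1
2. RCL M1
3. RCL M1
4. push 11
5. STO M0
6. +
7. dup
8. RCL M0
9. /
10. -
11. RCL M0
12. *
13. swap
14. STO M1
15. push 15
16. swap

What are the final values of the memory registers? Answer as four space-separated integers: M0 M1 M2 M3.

Answer: 11 1 0 0

Derivation:
After op 1 (push 1): stack=[1] mem=[0,0,0,0]
After op 2 (RCL M1): stack=[1,0] mem=[0,0,0,0]
After op 3 (RCL M1): stack=[1,0,0] mem=[0,0,0,0]
After op 4 (push 11): stack=[1,0,0,11] mem=[0,0,0,0]
After op 5 (STO M0): stack=[1,0,0] mem=[11,0,0,0]
After op 6 (+): stack=[1,0] mem=[11,0,0,0]
After op 7 (dup): stack=[1,0,0] mem=[11,0,0,0]
After op 8 (RCL M0): stack=[1,0,0,11] mem=[11,0,0,0]
After op 9 (/): stack=[1,0,0] mem=[11,0,0,0]
After op 10 (-): stack=[1,0] mem=[11,0,0,0]
After op 11 (RCL M0): stack=[1,0,11] mem=[11,0,0,0]
After op 12 (*): stack=[1,0] mem=[11,0,0,0]
After op 13 (swap): stack=[0,1] mem=[11,0,0,0]
After op 14 (STO M1): stack=[0] mem=[11,1,0,0]
After op 15 (push 15): stack=[0,15] mem=[11,1,0,0]
After op 16 (swap): stack=[15,0] mem=[11,1,0,0]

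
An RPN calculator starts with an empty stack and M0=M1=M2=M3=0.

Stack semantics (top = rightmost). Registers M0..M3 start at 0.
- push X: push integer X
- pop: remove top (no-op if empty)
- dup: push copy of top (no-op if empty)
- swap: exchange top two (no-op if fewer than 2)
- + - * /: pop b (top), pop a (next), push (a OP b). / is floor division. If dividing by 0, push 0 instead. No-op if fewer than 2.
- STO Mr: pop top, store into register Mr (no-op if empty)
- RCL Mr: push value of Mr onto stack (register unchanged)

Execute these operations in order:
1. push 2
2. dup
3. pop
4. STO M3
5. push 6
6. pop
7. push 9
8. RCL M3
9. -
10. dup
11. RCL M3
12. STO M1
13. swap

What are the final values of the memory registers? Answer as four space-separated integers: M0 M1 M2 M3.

Answer: 0 2 0 2

Derivation:
After op 1 (push 2): stack=[2] mem=[0,0,0,0]
After op 2 (dup): stack=[2,2] mem=[0,0,0,0]
After op 3 (pop): stack=[2] mem=[0,0,0,0]
After op 4 (STO M3): stack=[empty] mem=[0,0,0,2]
After op 5 (push 6): stack=[6] mem=[0,0,0,2]
After op 6 (pop): stack=[empty] mem=[0,0,0,2]
After op 7 (push 9): stack=[9] mem=[0,0,0,2]
After op 8 (RCL M3): stack=[9,2] mem=[0,0,0,2]
After op 9 (-): stack=[7] mem=[0,0,0,2]
After op 10 (dup): stack=[7,7] mem=[0,0,0,2]
After op 11 (RCL M3): stack=[7,7,2] mem=[0,0,0,2]
After op 12 (STO M1): stack=[7,7] mem=[0,2,0,2]
After op 13 (swap): stack=[7,7] mem=[0,2,0,2]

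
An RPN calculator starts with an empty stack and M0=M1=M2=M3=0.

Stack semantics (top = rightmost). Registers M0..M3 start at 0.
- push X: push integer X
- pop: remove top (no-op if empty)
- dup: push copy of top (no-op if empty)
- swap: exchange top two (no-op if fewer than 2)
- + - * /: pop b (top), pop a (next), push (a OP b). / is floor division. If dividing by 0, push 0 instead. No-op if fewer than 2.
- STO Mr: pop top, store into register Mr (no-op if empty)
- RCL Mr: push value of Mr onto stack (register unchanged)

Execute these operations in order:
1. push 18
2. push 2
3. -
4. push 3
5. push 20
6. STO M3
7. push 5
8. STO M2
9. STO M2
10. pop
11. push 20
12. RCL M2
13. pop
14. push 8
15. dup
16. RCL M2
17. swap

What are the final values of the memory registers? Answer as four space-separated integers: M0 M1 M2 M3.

After op 1 (push 18): stack=[18] mem=[0,0,0,0]
After op 2 (push 2): stack=[18,2] mem=[0,0,0,0]
After op 3 (-): stack=[16] mem=[0,0,0,0]
After op 4 (push 3): stack=[16,3] mem=[0,0,0,0]
After op 5 (push 20): stack=[16,3,20] mem=[0,0,0,0]
After op 6 (STO M3): stack=[16,3] mem=[0,0,0,20]
After op 7 (push 5): stack=[16,3,5] mem=[0,0,0,20]
After op 8 (STO M2): stack=[16,3] mem=[0,0,5,20]
After op 9 (STO M2): stack=[16] mem=[0,0,3,20]
After op 10 (pop): stack=[empty] mem=[0,0,3,20]
After op 11 (push 20): stack=[20] mem=[0,0,3,20]
After op 12 (RCL M2): stack=[20,3] mem=[0,0,3,20]
After op 13 (pop): stack=[20] mem=[0,0,3,20]
After op 14 (push 8): stack=[20,8] mem=[0,0,3,20]
After op 15 (dup): stack=[20,8,8] mem=[0,0,3,20]
After op 16 (RCL M2): stack=[20,8,8,3] mem=[0,0,3,20]
After op 17 (swap): stack=[20,8,3,8] mem=[0,0,3,20]

Answer: 0 0 3 20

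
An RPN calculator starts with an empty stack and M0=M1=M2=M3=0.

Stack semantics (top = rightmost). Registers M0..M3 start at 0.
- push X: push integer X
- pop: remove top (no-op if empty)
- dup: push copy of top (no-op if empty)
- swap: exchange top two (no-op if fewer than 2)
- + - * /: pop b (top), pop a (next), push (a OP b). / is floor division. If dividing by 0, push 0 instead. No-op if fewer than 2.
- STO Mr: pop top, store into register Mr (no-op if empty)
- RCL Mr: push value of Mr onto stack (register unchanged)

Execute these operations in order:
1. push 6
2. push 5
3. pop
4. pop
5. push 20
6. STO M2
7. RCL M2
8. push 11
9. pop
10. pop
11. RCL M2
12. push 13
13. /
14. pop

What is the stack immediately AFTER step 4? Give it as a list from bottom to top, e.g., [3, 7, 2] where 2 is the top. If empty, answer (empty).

After op 1 (push 6): stack=[6] mem=[0,0,0,0]
After op 2 (push 5): stack=[6,5] mem=[0,0,0,0]
After op 3 (pop): stack=[6] mem=[0,0,0,0]
After op 4 (pop): stack=[empty] mem=[0,0,0,0]

(empty)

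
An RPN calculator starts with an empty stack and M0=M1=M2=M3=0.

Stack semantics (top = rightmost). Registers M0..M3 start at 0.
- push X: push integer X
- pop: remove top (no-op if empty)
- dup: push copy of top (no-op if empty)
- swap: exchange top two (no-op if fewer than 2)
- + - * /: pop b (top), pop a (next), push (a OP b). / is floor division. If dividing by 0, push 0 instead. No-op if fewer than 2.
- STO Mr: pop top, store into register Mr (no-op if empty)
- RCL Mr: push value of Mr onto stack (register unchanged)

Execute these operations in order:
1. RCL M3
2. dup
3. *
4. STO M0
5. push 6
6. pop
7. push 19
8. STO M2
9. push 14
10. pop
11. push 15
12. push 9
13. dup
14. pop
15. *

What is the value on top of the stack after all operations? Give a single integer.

After op 1 (RCL M3): stack=[0] mem=[0,0,0,0]
After op 2 (dup): stack=[0,0] mem=[0,0,0,0]
After op 3 (*): stack=[0] mem=[0,0,0,0]
After op 4 (STO M0): stack=[empty] mem=[0,0,0,0]
After op 5 (push 6): stack=[6] mem=[0,0,0,0]
After op 6 (pop): stack=[empty] mem=[0,0,0,0]
After op 7 (push 19): stack=[19] mem=[0,0,0,0]
After op 8 (STO M2): stack=[empty] mem=[0,0,19,0]
After op 9 (push 14): stack=[14] mem=[0,0,19,0]
After op 10 (pop): stack=[empty] mem=[0,0,19,0]
After op 11 (push 15): stack=[15] mem=[0,0,19,0]
After op 12 (push 9): stack=[15,9] mem=[0,0,19,0]
After op 13 (dup): stack=[15,9,9] mem=[0,0,19,0]
After op 14 (pop): stack=[15,9] mem=[0,0,19,0]
After op 15 (*): stack=[135] mem=[0,0,19,0]

Answer: 135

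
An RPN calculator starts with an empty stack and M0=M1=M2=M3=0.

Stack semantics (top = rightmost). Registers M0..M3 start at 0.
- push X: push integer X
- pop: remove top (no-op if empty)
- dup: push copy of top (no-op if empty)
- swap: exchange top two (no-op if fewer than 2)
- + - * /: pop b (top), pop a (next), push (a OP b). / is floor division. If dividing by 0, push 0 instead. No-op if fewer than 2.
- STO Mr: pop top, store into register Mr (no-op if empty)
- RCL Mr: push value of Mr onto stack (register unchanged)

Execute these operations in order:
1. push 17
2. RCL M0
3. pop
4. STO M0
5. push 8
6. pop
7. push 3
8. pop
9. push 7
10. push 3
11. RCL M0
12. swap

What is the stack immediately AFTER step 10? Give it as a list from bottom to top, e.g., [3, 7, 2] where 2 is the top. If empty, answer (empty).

After op 1 (push 17): stack=[17] mem=[0,0,0,0]
After op 2 (RCL M0): stack=[17,0] mem=[0,0,0,0]
After op 3 (pop): stack=[17] mem=[0,0,0,0]
After op 4 (STO M0): stack=[empty] mem=[17,0,0,0]
After op 5 (push 8): stack=[8] mem=[17,0,0,0]
After op 6 (pop): stack=[empty] mem=[17,0,0,0]
After op 7 (push 3): stack=[3] mem=[17,0,0,0]
After op 8 (pop): stack=[empty] mem=[17,0,0,0]
After op 9 (push 7): stack=[7] mem=[17,0,0,0]
After op 10 (push 3): stack=[7,3] mem=[17,0,0,0]

[7, 3]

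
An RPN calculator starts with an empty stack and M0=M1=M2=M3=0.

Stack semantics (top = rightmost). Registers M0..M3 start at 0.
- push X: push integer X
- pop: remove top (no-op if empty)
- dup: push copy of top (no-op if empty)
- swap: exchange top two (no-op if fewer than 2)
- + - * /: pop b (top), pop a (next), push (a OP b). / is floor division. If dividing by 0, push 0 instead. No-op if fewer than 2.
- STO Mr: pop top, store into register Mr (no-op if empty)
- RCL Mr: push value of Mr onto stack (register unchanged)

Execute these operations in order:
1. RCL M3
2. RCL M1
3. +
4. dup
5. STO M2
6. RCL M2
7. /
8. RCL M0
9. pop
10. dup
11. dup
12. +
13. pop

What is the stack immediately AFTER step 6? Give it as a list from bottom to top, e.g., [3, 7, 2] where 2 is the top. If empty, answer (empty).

After op 1 (RCL M3): stack=[0] mem=[0,0,0,0]
After op 2 (RCL M1): stack=[0,0] mem=[0,0,0,0]
After op 3 (+): stack=[0] mem=[0,0,0,0]
After op 4 (dup): stack=[0,0] mem=[0,0,0,0]
After op 5 (STO M2): stack=[0] mem=[0,0,0,0]
After op 6 (RCL M2): stack=[0,0] mem=[0,0,0,0]

[0, 0]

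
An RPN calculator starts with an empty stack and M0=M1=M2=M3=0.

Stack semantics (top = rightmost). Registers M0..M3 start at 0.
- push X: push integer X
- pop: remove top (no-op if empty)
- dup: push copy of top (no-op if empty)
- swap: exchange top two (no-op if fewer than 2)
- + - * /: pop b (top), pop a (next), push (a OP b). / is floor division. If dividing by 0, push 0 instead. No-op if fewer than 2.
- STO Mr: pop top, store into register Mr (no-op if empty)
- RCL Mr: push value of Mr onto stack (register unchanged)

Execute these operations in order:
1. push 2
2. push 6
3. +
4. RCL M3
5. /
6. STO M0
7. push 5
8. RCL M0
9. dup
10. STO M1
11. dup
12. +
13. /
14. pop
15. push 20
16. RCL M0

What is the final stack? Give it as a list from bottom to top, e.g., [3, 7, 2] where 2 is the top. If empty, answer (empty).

After op 1 (push 2): stack=[2] mem=[0,0,0,0]
After op 2 (push 6): stack=[2,6] mem=[0,0,0,0]
After op 3 (+): stack=[8] mem=[0,0,0,0]
After op 4 (RCL M3): stack=[8,0] mem=[0,0,0,0]
After op 5 (/): stack=[0] mem=[0,0,0,0]
After op 6 (STO M0): stack=[empty] mem=[0,0,0,0]
After op 7 (push 5): stack=[5] mem=[0,0,0,0]
After op 8 (RCL M0): stack=[5,0] mem=[0,0,0,0]
After op 9 (dup): stack=[5,0,0] mem=[0,0,0,0]
After op 10 (STO M1): stack=[5,0] mem=[0,0,0,0]
After op 11 (dup): stack=[5,0,0] mem=[0,0,0,0]
After op 12 (+): stack=[5,0] mem=[0,0,0,0]
After op 13 (/): stack=[0] mem=[0,0,0,0]
After op 14 (pop): stack=[empty] mem=[0,0,0,0]
After op 15 (push 20): stack=[20] mem=[0,0,0,0]
After op 16 (RCL M0): stack=[20,0] mem=[0,0,0,0]

Answer: [20, 0]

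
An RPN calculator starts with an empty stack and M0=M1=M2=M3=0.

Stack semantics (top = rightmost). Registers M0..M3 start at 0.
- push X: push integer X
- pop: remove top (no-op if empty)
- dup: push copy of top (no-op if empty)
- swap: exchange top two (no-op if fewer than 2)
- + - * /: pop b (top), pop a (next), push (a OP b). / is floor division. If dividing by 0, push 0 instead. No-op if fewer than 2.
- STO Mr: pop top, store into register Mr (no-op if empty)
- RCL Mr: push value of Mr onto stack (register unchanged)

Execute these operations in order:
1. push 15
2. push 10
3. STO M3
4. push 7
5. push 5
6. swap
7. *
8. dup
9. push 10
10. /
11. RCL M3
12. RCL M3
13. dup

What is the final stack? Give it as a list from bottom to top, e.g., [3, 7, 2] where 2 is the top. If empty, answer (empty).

After op 1 (push 15): stack=[15] mem=[0,0,0,0]
After op 2 (push 10): stack=[15,10] mem=[0,0,0,0]
After op 3 (STO M3): stack=[15] mem=[0,0,0,10]
After op 4 (push 7): stack=[15,7] mem=[0,0,0,10]
After op 5 (push 5): stack=[15,7,5] mem=[0,0,0,10]
After op 6 (swap): stack=[15,5,7] mem=[0,0,0,10]
After op 7 (*): stack=[15,35] mem=[0,0,0,10]
After op 8 (dup): stack=[15,35,35] mem=[0,0,0,10]
After op 9 (push 10): stack=[15,35,35,10] mem=[0,0,0,10]
After op 10 (/): stack=[15,35,3] mem=[0,0,0,10]
After op 11 (RCL M3): stack=[15,35,3,10] mem=[0,0,0,10]
After op 12 (RCL M3): stack=[15,35,3,10,10] mem=[0,0,0,10]
After op 13 (dup): stack=[15,35,3,10,10,10] mem=[0,0,0,10]

Answer: [15, 35, 3, 10, 10, 10]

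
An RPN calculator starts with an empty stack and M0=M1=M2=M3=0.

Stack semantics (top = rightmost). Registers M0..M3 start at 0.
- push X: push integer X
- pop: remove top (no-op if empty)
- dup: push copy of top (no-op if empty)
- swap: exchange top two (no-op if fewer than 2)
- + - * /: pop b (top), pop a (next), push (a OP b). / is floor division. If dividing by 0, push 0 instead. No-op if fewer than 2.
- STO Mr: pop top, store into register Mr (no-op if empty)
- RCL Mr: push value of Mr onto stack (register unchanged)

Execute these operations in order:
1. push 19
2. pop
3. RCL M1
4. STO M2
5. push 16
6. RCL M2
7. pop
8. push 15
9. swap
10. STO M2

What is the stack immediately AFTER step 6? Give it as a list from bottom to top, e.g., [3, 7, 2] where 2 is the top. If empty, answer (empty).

After op 1 (push 19): stack=[19] mem=[0,0,0,0]
After op 2 (pop): stack=[empty] mem=[0,0,0,0]
After op 3 (RCL M1): stack=[0] mem=[0,0,0,0]
After op 4 (STO M2): stack=[empty] mem=[0,0,0,0]
After op 5 (push 16): stack=[16] mem=[0,0,0,0]
After op 6 (RCL M2): stack=[16,0] mem=[0,0,0,0]

[16, 0]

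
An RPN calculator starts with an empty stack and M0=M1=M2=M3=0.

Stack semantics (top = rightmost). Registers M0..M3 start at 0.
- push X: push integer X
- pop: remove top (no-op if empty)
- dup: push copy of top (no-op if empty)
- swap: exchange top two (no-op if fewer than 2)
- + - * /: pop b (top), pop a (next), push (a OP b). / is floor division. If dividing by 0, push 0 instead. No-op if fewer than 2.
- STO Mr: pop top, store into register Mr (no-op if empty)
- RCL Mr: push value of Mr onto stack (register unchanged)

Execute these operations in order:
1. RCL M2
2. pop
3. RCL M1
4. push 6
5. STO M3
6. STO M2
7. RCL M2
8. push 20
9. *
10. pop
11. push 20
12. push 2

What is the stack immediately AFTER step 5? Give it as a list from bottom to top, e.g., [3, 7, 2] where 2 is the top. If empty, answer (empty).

After op 1 (RCL M2): stack=[0] mem=[0,0,0,0]
After op 2 (pop): stack=[empty] mem=[0,0,0,0]
After op 3 (RCL M1): stack=[0] mem=[0,0,0,0]
After op 4 (push 6): stack=[0,6] mem=[0,0,0,0]
After op 5 (STO M3): stack=[0] mem=[0,0,0,6]

[0]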